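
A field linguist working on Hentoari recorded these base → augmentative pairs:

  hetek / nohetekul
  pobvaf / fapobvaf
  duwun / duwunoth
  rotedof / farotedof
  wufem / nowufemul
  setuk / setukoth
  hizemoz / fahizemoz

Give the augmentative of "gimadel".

nogimadelul

"gimadel" has last vowel 'e'. The stems whose last vowel is 'e' (wufem → nowufemul, hetek → nohetekul) add no- … -ul around the stem.
So gimadel → nogimadelul.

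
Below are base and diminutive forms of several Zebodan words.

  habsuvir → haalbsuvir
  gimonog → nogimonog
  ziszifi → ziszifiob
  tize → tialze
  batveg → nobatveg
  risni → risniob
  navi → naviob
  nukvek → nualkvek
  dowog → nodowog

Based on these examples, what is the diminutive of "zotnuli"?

zotnuliob

batveg and tize both have last vowel 'e' yet inflect differently (nobatveg, tialze), so the last vowel is not what conditions the rule; the final letter is.
"zotnuli" ends in -i. The stems ending in -i (risni → risniob, ziszifi → ziszifiob, navi → naviob) add -ob.
The other patterns: stems ending in -g add the prefix no-; stems ending in -e, -k or -r insert -al- after the first vowel.
So zotnuli → zotnuliob.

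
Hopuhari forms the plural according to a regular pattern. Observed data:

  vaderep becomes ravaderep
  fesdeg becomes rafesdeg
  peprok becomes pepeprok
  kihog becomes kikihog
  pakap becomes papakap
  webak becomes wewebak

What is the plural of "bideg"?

fesdeg and kihog both end in -g yet inflect differently (rafesdeg, kikihog), so the final letter is not what conditions the rule; the last vowel is.
"bideg" has last vowel 'e'. The stems whose last vowel is 'e' (vaderep → ravaderep, fesdeg → rafesdeg) add the prefix ra-.
So bideg → rabideg.

rabideg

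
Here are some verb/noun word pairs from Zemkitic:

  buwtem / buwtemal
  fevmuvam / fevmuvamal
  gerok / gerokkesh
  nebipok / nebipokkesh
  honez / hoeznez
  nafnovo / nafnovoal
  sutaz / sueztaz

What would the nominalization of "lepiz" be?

leezpiz

honez and buwtem both have last vowel 'e' yet inflect differently (hoeznez, buwtemal), so the last vowel is not what conditions the rule; the final letter is.
"lepiz" ends in -z. The stems ending in -z (sutaz → sueztaz, honez → hoeznez) insert -ez- after the first vowel.
The other patterns: stems ending in -k double the final consonant and add -esh; stems ending in -m or -o add -al.
So lepiz → leezpiz.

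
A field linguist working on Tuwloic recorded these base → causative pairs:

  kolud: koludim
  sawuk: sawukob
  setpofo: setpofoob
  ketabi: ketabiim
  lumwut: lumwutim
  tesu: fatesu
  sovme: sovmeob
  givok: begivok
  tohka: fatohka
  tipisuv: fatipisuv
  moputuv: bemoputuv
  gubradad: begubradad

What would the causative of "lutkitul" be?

kolud and gubradad both end in -d yet inflect differently (koludim, begubradad), so the final letter is not what conditions the rule; the first letter is.
"lutkitul" begins with l-. The one such stem in the data (lumwut → lumwutim) adds -im, so the same rule applies.
So lutkitul → lutkitulim.

lutkitulim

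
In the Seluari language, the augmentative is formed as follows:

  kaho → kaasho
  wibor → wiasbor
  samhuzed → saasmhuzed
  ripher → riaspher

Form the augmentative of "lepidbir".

leaspidbir

Every pair shown (kaho → kaasho, wibor → wiasbor, samhuzed → saasmhuzed, …) follows the same rule: insert -as- after the first vowel.
So lepidbir → leaspidbir.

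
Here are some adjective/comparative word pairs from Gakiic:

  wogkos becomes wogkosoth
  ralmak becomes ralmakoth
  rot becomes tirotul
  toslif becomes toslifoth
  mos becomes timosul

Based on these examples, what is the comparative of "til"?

titilul

"til" has 1 vowel. The stems with 1 vowel (rot → tirotul, mos → timosul) add ti- … -ul around the stem.
So til → titilul.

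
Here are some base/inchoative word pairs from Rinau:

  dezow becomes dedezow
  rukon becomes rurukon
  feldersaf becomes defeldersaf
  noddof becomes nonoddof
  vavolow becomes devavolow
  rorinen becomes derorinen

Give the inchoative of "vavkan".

vavavkan

"vavkan" has 2 vowels. The stems with 2 vowels (dezow → dedezow, noddof → nonoddof, rukon → rurukon) repeat the first consonant+vowel as a prefix.
The other pattern: stems with 3 vowels add the prefix de-.
So vavkan → vavavkan.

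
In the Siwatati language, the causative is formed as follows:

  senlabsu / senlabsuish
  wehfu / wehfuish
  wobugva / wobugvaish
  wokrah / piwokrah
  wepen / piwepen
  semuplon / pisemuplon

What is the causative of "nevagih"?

"nevagih" ends in a consonant. The stems ending in a consonant (wokrah → piwokrah, wepen → piwepen, semuplon → pisemuplon) add the prefix pi-.
The other pattern: stems ending in a vowel add -ish.
So nevagih → pinevagih.

pinevagih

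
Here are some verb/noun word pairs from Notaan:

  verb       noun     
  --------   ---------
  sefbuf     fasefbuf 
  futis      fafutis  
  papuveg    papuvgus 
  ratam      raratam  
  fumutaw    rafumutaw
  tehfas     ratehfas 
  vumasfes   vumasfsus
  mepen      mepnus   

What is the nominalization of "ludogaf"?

tehfas and vumasfes both end in -s yet inflect differently (ratehfas, vumasfsus), so the final letter is not what conditions the rule; the last vowel is.
"ludogaf" has last vowel 'a'. The stems whose last vowel is 'a' (ratam → raratam, tehfas → ratehfas, fumutaw → rafumutaw) add the prefix ra-.
The other patterns: stems whose last vowel is 'e' delete the last vowel and add -us; stems whose last vowel is 'i' or 'u' add the prefix fa-.
So ludogaf → raludogaf.

raludogaf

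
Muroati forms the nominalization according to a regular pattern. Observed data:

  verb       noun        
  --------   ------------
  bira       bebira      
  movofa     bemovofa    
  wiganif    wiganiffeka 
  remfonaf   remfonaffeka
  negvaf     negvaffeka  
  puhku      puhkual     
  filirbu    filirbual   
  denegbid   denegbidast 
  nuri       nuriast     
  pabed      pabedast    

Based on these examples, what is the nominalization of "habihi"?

habihiast

bira and remfonaf both have last vowel 'a' yet inflect differently (bebira, remfonaffeka), so the last vowel is not what conditions the rule; the final letter is.
"habihi" ends in -i. The one such stem in the data (nuri → nuriast) adds -ast, so the same rule applies.
So habihi → habihiast.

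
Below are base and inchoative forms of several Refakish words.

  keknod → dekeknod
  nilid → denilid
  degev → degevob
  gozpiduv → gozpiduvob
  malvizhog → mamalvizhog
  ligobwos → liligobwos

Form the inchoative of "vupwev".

vupwevob

keknod and malvizhog both have last vowel 'o' yet inflect differently (dekeknod, mamalvizhog), so the last vowel is not what conditions the rule; the final letter is.
"vupwev" ends in -v. The stems ending in -v (degev → degevob, gozpiduv → gozpiduvob) add -ob.
The other patterns: stems ending in -d add the prefix de-; stems ending in -g or -s repeat the first consonant+vowel as a prefix.
So vupwev → vupwevob.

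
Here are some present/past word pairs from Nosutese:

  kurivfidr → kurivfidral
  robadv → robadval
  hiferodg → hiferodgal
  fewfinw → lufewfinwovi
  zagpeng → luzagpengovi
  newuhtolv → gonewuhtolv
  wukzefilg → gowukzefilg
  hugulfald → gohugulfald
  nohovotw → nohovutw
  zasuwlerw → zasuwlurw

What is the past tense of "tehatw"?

hiferodg and zagpeng both end in -g yet inflect differently (hiferodgal, luzagpengovi), so the final letter is not what conditions the rule; the second-to-last letter is.
"tehatw" has second-to-last letter 't'. The one such stem in the data (nohovotw → nohovutw) changes the last vowel to 'u' (as does zasuwlerw), so the same rule applies.
So tehatw → tehutw.

tehutw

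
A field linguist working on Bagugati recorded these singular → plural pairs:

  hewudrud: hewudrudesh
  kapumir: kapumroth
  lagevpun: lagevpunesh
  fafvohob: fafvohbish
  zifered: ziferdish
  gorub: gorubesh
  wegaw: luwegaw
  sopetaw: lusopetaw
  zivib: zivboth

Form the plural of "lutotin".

zivib and gorub both end in -b yet inflect differently (zivboth, gorubesh), so the final letter is not what conditions the rule; the last vowel is.
"lutotin" has last vowel 'i'. The stems whose last vowel is 'i' (kapumir → kapumroth, zivib → zivboth) delete the last vowel and add -oth.
So lutotin → lutotnoth.

lutotnoth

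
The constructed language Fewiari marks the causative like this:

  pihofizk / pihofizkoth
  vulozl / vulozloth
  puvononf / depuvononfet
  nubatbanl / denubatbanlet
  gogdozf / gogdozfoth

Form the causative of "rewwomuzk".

rewwomuzkoth

puvononf and gogdozf both end in -f yet inflect differently (depuvononfet, gogdozfoth), so the final letter is not what conditions the rule; the second-to-last letter is.
"rewwomuzk" has second-to-last letter 'z'. The stems whose second-to-last letter is 'z' (pihofizk → pihofizkoth, gogdozf → gogdozfoth, vulozl → vulozloth) add -oth.
The other pattern: stems whose second-to-last letter is 'n' add de- … -et around the stem.
So rewwomuzk → rewwomuzkoth.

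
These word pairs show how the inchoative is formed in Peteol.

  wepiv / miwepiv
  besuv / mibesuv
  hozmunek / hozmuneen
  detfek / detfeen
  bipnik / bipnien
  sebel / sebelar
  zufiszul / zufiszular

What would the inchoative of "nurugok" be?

"nurugok" ends in -k. The stems ending in -k (hozmunek → hozmuneen, detfek → detfeen, bipnik → bipnien) drop the final letter and add -en.
The other patterns: stems ending in -v add the prefix mi-; stems ending in -l add -ar.
So nurugok → nurugoen.

nurugoen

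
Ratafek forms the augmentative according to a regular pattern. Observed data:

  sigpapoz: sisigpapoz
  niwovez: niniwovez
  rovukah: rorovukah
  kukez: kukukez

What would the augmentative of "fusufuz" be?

Every pair shown (sigpapoz → sisigpapoz, niwovez → niniwovez, rovukah → rorovukah, …) follows the same rule: repeat the first consonant+vowel as a prefix.
So fusufuz → fufusufuz.

fufusufuz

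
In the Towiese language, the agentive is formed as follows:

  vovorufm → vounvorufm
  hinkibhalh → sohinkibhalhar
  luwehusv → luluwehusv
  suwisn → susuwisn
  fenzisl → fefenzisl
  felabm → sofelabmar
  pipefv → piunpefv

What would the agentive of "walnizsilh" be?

sowalnizsilhar

"walnizsilh" has second-to-last letter 'l'. The one such stem in the data (hinkibhalh → sohinkibhalhar) adds so- … -ar around the stem, so the same rule applies.
So walnizsilh → sowalnizsilhar.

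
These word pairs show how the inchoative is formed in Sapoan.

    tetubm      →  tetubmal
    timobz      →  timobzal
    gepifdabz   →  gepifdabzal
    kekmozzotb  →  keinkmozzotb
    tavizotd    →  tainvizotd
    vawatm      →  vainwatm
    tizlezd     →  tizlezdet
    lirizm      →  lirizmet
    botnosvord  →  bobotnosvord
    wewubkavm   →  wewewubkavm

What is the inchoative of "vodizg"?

vodizget

tetubm and vawatm both end in -m yet inflect differently (tetubmal, vainwatm), so the final letter is not what conditions the rule; the second-to-last letter is.
"vodizg" has second-to-last letter 'z'. The stems whose second-to-last letter is 'z' (tizlezd → tizlezdet, lirizm → lirizmet) add -et.
The other patterns: stems whose second-to-last letter is 'b' add -al; stems whose second-to-last letter is 't' insert -in- after the first vowel; stems whose second-to-last letter is 'r' or 'v' repeat the first consonant+vowel as a prefix.
So vodizg → vodizget.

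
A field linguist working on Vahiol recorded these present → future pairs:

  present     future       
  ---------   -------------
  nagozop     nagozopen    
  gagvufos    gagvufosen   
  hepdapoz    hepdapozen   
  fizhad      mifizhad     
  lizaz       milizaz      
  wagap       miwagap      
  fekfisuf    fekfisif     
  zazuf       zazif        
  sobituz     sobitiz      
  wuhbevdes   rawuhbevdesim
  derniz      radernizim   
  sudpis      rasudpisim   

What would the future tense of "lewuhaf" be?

"lewuhaf" has last vowel 'a'. The stems whose last vowel is 'a' (fizhad → mifizhad, lizaz → milizaz, wagap → miwagap) add the prefix mi-.
The other patterns: stems whose last vowel is 'o' add -en; stems whose last vowel is 'u' change the last vowel to 'i'; stems whose last vowel is 'e' or 'i' add ra- … -im around the stem.
So lewuhaf → milewuhaf.

milewuhaf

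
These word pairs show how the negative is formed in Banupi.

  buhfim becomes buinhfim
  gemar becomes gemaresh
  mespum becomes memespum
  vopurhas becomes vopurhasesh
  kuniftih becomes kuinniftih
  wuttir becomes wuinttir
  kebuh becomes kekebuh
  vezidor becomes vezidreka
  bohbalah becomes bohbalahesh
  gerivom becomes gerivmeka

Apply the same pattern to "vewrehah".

"vewrehah" has last vowel 'a'. The stems whose last vowel is 'a' (gemar → gemaresh, bohbalah → bohbalahesh, vopurhas → vopurhasesh) add -esh.
So vewrehah → vewrehahesh.

vewrehahesh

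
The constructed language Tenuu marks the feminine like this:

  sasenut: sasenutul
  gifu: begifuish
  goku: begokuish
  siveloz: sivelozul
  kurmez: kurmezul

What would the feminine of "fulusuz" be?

fulusuzul

"fulusuz" ends in a consonant. The stems ending in a consonant (sasenut → sasenutul, kurmez → kurmezul, siveloz → sivelozul) add -ul.
The other pattern: stems ending in a vowel add be- … -ish around the stem.
So fulusuz → fulusuzul.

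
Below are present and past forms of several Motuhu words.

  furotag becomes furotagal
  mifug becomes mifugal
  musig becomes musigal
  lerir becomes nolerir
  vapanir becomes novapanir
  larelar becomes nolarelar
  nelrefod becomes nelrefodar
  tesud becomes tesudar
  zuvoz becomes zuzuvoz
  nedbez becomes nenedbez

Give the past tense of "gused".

gusedar

musig and lerir both have last vowel 'i' yet inflect differently (musigal, nolerir), so the last vowel is not what conditions the rule; the final letter is.
"gused" ends in -d. The stems ending in -d (nelrefod → nelrefodar, tesud → tesudar) add -ar.
The other patterns: stems ending in -g add -al; stems ending in -r add the prefix no-; stems ending in -z repeat the first consonant+vowel as a prefix.
So gused → gusedar.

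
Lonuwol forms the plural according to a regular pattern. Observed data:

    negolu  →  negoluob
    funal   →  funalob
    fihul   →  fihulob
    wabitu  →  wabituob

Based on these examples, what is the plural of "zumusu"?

Every pair shown (negolu → negoluob, funal → funalob, fihul → fihulob, …) follows the same rule: add -ob.
So zumusu → zumusuob.

zumusuob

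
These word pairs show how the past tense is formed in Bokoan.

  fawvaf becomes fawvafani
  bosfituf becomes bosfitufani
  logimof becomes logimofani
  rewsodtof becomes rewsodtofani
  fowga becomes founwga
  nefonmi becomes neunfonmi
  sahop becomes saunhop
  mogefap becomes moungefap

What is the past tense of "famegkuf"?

famegkufani

fawvaf and fowga both have last vowel 'a' yet inflect differently (fawvafani, founwga), so the last vowel is not what conditions the rule; the final letter is.
"famegkuf" ends in -f. The stems ending in -f (fawvaf → fawvafani, bosfituf → bosfitufani, logimof → logimofani) add -ani.
So famegkuf → famegkufani.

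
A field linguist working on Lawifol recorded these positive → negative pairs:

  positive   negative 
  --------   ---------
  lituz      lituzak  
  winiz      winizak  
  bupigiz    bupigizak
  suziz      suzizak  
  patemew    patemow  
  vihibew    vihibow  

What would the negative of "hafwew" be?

bupigiz and patemew both have 3 vowels yet inflect differently (bupigizak, patemow), so the number of vowels is not what conditions the rule; the final letter is.
"hafwew" ends in -w. The stems ending in -w (patemew → patemow, vihibew → vihibow) change the last vowel to 'o'.
The other pattern: stems ending in -z add -ak.
So hafwew → hafwow.

hafwow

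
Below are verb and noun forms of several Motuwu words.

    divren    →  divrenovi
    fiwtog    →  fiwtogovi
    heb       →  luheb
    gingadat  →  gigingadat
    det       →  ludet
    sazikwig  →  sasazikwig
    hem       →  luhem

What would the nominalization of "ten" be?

luten

det and gingadat both end in -t yet inflect differently (ludet, gigingadat), so the final letter is not what conditions the rule; the number of vowels is.
"ten" has 1 vowel. The stems with 1 vowel (heb → luheb, det → ludet, hem → luhem) add the prefix lu-.
The other patterns: stems with 2 vowels add -ovi; stems with 3 vowels repeat the first consonant+vowel as a prefix.
So ten → luten.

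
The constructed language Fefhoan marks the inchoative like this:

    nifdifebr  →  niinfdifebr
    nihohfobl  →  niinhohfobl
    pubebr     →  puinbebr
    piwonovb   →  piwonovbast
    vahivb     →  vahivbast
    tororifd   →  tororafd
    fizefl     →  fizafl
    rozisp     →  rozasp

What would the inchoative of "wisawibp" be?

nihohfobl and fizefl both end in -l yet inflect differently (niinhohfobl, fizafl), so the final letter is not what conditions the rule; the second-to-last letter is.
"wisawibp" has second-to-last letter 'b'. The stems whose second-to-last letter is 'b' (nifdifebr → niinfdifebr, nihohfobl → niinhohfobl, pubebr → puinbebr) insert -in- after the first vowel.
So wisawibp → wiinsawibp.

wiinsawibp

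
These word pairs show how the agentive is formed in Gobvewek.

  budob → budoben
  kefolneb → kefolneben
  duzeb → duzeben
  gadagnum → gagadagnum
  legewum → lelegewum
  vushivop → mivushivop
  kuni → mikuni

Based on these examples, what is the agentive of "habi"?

budob and vushivop both have last vowel 'o' yet inflect differently (budoben, mivushivop), so the last vowel is not what conditions the rule; the final letter is.
"habi" ends in -i. The one such stem in the data (kuni → mikuni) adds the prefix mi-, so the same rule applies.
The other patterns: stems ending in -b add -en; stems ending in -m repeat the first consonant+vowel as a prefix.
So habi → mihabi.

mihabi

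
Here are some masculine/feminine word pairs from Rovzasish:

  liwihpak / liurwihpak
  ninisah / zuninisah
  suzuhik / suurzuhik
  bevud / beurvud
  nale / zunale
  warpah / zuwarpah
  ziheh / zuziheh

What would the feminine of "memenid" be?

meurmenid

ninisah and liwihpak both have last vowel 'a' yet inflect differently (zuninisah, liurwihpak), so the last vowel is not what conditions the rule; the final letter is.
"memenid" ends in -d. The one such stem in the data (bevud → beurvud) inserts -ur- after the first vowel (as do liwihpak, suzuhik), so the same rule applies.
The other pattern: stems ending in -e or -h add the prefix zu-.
So memenid → meurmenid.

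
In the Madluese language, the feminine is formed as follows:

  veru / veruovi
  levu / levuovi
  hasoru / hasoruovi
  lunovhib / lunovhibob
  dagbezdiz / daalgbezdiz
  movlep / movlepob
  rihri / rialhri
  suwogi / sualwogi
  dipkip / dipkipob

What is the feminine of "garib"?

garibob

"garib" ends in -b. The one such stem in the data (lunovhib → lunovhibob) adds -ob, so the same rule applies.
The other patterns: stems ending in -u add -ovi; stems ending in -i or -z insert -al- after the first vowel.
So garib → garibob.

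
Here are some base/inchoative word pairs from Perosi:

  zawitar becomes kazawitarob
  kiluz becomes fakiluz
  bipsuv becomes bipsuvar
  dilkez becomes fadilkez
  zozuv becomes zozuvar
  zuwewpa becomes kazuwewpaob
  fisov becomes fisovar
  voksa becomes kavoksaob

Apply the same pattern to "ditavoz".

faditavoz

"ditavoz" ends in -z. The stems ending in -z (kiluz → fakiluz, dilkez → fadilkez) add the prefix fa-.
The other patterns: stems ending in -v add -ar; stems ending in -a or -r add ka- … -ob around the stem.
So ditavoz → faditavoz.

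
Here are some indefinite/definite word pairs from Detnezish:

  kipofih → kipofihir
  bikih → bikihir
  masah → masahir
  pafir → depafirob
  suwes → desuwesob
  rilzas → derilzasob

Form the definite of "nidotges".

denidotgesob

kipofih and pafir both have last vowel 'i' yet inflect differently (kipofihir, depafirob), so the last vowel is not what conditions the rule; the final letter is.
"nidotges" ends in -s. The stems ending in -s (suwes → desuwesob, rilzas → derilzasob) add de- … -ob around the stem.
The other pattern: stems ending in -h add -ir.
So nidotges → denidotgesob.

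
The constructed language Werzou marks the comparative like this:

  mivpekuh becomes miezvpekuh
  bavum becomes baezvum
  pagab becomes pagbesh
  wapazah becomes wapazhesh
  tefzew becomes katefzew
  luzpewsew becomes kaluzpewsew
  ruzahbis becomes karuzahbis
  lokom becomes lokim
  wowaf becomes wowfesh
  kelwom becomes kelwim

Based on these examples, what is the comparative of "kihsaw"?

kihswesh

wapazah and mivpekuh both end in -h yet inflect differently (wapazhesh, miezvpekuh), so the final letter is not what conditions the rule; the last vowel is.
"kihsaw" has last vowel 'a'. The stems whose last vowel is 'a' (wowaf → wowfesh, pagab → pagbesh, wapazah → wapazhesh) delete the last vowel and add -esh.
The other patterns: stems whose last vowel is 'e' or 'i' add the prefix ka-; stems whose last vowel is 'u' insert -ez- after the first vowel; stems whose last vowel is 'o' change the last vowel to 'i'.
So kihsaw → kihswesh.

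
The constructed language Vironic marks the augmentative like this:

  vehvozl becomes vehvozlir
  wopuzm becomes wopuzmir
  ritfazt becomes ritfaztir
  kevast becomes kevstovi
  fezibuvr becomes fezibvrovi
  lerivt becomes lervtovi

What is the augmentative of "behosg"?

ritfazt and kevast both end in -t yet inflect differently (ritfaztir, kevstovi), so the final letter is not what conditions the rule; the second-to-last letter is.
"behosg" has second-to-last letter 's'. The one such stem in the data (kevast → kevstovi) deletes the last vowel and adds -ovi (as do fezibuvr, lerivt), so the same rule applies.
The other pattern: stems whose second-to-last letter is 'z' add -ir.
So behosg → behsgovi.

behsgovi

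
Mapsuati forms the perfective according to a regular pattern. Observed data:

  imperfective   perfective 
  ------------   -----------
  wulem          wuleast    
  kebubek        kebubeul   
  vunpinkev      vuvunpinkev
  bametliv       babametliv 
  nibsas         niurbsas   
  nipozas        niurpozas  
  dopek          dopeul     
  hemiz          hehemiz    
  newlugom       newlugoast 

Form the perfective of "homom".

homoast

dopek and wulem both have last vowel 'e' yet inflect differently (dopeul, wuleast), so the last vowel is not what conditions the rule; the final letter is.
"homom" ends in -m. The stems ending in -m (wulem → wuleast, newlugom → newlugoast) drop the final letter and add -ast.
So homom → homoast.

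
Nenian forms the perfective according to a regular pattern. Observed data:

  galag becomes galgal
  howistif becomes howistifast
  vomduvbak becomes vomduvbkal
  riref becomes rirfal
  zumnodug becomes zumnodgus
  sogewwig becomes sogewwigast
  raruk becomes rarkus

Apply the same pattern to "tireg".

"tireg" has last vowel 'e'. The one such stem in the data (riref → rirfal) deletes the last vowel and adds -al (as do galag, vomduvbak), so the same rule applies.
So tireg → tirgal.

tirgal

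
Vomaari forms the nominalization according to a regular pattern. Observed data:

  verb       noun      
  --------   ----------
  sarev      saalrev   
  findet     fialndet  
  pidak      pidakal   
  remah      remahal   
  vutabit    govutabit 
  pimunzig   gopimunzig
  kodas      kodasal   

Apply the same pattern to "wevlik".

vutabit and findet both end in -t yet inflect differently (govutabit, fialndet), so the final letter is not what conditions the rule; the last vowel is.
"wevlik" has last vowel 'i'. The stems whose last vowel is 'i' (pimunzig → gopimunzig, vutabit → govutabit) add the prefix go-.
The other patterns: stems whose last vowel is 'a' add -al; stems whose last vowel is 'e' insert -al- after the first vowel.
So wevlik → gowevlik.

gowevlik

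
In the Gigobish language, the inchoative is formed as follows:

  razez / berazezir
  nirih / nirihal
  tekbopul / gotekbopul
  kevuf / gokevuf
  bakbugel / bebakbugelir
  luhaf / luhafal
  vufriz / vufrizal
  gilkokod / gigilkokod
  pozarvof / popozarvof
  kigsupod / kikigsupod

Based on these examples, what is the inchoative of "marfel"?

bemarfelir

bakbugel and tekbopul both end in -l yet inflect differently (bebakbugelir, gotekbopul), so the final letter is not what conditions the rule; the last vowel is.
"marfel" has last vowel 'e'. The stems whose last vowel is 'e' (razez → berazezir, bakbugel → bebakbugelir) add be- … -ir around the stem.
The other patterns: stems whose last vowel is 'u' add the prefix go-; stems whose last vowel is 'a' or 'i' add -al; stems whose last vowel is 'o' repeat the first consonant+vowel as a prefix.
So marfel → bemarfelir.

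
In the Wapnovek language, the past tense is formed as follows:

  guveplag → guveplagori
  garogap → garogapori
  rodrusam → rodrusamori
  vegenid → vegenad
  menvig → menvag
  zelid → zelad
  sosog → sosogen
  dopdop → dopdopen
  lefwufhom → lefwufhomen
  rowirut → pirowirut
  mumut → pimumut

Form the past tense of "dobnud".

guveplag and menvig both end in -g yet inflect differently (guveplagori, menvag), so the final letter is not what conditions the rule; the last vowel is.
"dobnud" has last vowel 'u'. The stems whose last vowel is 'u' (rowirut → pirowirut, mumut → pimumut) add the prefix pi-.
So dobnud → pidobnud.

pidobnud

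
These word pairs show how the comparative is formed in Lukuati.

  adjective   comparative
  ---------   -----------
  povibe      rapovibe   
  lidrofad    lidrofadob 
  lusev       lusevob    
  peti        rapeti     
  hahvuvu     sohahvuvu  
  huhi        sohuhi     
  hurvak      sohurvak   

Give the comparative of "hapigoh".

peti and huhi both end in -i yet inflect differently (rapeti, sohuhi), so the final letter is not what conditions the rule; the first letter is.
"hapigoh" begins with h-. The stems beginning with h- (huhi → sohuhi, hurvak → sohurvak, hahvuvu → sohahvuvu) add the prefix so-.
So hapigoh → sohapigoh.

sohapigoh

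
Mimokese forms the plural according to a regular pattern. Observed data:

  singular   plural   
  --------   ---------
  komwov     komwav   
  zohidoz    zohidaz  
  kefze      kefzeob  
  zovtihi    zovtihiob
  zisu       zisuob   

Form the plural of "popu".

komwov and kefze both begin with k- yet inflect differently (komwav, kefzeob), so the first letter is not what conditions the rule; whether the stem ends in a vowel or a consonant is.
"popu" ends in a vowel. The stems ending in a vowel (kefze → kefzeob, zovtihi → zovtihiob, zisu → zisuob) add -ob.
The other pattern: stems ending in a consonant change the last vowel to 'a'.
So popu → popuob.

popuob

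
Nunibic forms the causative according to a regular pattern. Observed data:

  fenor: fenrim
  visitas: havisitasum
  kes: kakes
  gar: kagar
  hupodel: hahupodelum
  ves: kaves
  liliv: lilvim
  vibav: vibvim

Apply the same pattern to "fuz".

kafuz

gar and fenor both end in -r yet inflect differently (kagar, fenrim), so the final letter is not what conditions the rule; the number of vowels is.
"fuz" has 1 vowel. The stems with 1 vowel (kes → kakes, ves → kaves, gar → kagar) add the prefix ka-.
So fuz → kafuz.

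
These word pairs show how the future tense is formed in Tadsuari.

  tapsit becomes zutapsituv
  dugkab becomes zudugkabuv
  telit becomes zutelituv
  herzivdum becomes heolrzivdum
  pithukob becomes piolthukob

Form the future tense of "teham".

zutehamuv

dugkab and pithukob both end in -b yet inflect differently (zudugkabuv, piolthukob), so the final letter is not what conditions the rule; the number of vowels is.
"teham" has 2 vowels. The stems with 2 vowels (tapsit → zutapsituv, dugkab → zudugkabuv, telit → zutelituv) add zu- … -uv around the stem.
So teham → zutehamuv.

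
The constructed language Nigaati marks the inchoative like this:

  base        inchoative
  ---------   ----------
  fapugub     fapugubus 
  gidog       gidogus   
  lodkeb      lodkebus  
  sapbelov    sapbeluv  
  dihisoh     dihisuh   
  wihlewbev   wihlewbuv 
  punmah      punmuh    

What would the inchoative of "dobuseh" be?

gidog and sapbelov both have last vowel 'o' yet inflect differently (gidogus, sapbeluv), so the last vowel is not what conditions the rule; the final letter is.
"dobuseh" ends in -h. The stems ending in -h (dihisoh → dihisuh, punmah → punmuh) change the last vowel to 'u'.
The other pattern: stems ending in -b or -g add -us.
So dobuseh → dobusuh.

dobusuh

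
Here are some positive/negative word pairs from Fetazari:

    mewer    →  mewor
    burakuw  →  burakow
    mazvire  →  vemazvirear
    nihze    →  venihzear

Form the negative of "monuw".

monow

mewer and mazvire both have last vowel 'e' yet inflect differently (mewor, vemazvirear), so the last vowel is not what conditions the rule; whether the stem ends in a vowel or a consonant is.
"monuw" ends in a consonant. The stems ending in a consonant (mewer → mewor, burakuw → burakow) change the last vowel to 'o'.
So monuw → monow.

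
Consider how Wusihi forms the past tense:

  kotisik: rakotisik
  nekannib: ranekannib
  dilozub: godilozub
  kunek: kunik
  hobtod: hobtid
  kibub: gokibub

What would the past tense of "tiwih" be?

nekannib and dilozub both end in -b yet inflect differently (ranekannib, godilozub), so the final letter is not what conditions the rule; the last vowel is.
"tiwih" has last vowel 'i'. The stems whose last vowel is 'i' (kotisik → rakotisik, nekannib → ranekannib) add the prefix ra-.
So tiwih → ratiwih.

ratiwih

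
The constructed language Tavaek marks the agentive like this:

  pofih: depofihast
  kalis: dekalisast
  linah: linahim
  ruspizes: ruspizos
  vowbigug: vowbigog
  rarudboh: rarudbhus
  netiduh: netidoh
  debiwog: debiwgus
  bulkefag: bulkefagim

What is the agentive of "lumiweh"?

pofih and rarudboh both end in -h yet inflect differently (depofihast, rarudbhus), so the final letter is not what conditions the rule; the last vowel is.
"lumiweh" has last vowel 'e'. The one such stem in the data (ruspizes → ruspizos) changes the last vowel to 'o' (as do netiduh, vowbigug), so the same rule applies.
So lumiweh → lumiwoh.

lumiwoh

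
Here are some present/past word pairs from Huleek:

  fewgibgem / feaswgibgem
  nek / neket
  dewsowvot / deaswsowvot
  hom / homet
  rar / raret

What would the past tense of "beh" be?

fewgibgem and hom both end in -m yet inflect differently (feaswgibgem, homet), so the final letter is not what conditions the rule; the number of vowels is.
"beh" has 1 vowel. The stems with 1 vowel (rar → raret, nek → neket, hom → homet) add -et.
The other pattern: stems with 3 vowels insert -as- after the first vowel.
So beh → behet.

behet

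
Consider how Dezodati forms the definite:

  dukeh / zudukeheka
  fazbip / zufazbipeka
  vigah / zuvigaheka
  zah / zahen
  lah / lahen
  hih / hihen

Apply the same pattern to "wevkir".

"wevkir" has 2 vowels. The stems with 2 vowels (dukeh → zudukeheka, fazbip → zufazbipeka, vigah → zuvigaheka) add zu- … -eka around the stem.
The other pattern: stems with 1 vowel add -en.
So wevkir → zuwevkireka.

zuwevkireka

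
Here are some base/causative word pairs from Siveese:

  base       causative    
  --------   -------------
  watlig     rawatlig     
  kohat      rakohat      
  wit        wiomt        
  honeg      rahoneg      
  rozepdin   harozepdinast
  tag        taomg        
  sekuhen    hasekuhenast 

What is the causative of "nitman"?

tag and honeg both end in -g yet inflect differently (taomg, rahoneg), so the final letter is not what conditions the rule; the number of vowels is.
"nitman" has 2 vowels. The stems with 2 vowels (honeg → rahoneg, kohat → rakohat, watlig → rawatlig) add the prefix ra-.
So nitman → ranitman.

ranitman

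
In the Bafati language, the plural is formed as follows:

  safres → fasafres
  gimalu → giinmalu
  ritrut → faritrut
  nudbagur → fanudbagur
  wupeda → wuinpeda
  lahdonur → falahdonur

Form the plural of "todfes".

fatodfes

gimalu and nudbagur both have last vowel 'u' yet inflect differently (giinmalu, fanudbagur), so the last vowel is not what conditions the rule; whether the stem ends in a vowel or a consonant is.
"todfes" ends in a consonant. The stems ending in a consonant (nudbagur → fanudbagur, ritrut → faritrut, safres → fasafres) add the prefix fa-.
The other pattern: stems ending in a vowel insert -in- after the first vowel.
So todfes → fatodfes.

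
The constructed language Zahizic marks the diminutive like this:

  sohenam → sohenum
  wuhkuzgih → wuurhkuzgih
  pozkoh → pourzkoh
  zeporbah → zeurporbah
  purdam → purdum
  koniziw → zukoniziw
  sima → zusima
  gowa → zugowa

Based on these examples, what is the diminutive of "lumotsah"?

luurmotsah

"lumotsah" ends in -h. The stems ending in -h (zeporbah → zeurporbah, wuhkuzgih → wuurhkuzgih, pozkoh → pourzkoh) insert -ur- after the first vowel.
The other patterns: stems ending in -m change the last vowel to 'u'; stems ending in -a or -w add the prefix zu-.
So lumotsah → luurmotsah.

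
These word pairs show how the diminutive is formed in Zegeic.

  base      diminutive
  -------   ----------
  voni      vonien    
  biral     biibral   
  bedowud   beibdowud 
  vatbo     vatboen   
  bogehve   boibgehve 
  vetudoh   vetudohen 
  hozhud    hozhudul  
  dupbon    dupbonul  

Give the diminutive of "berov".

bedowud and hozhud both end in -d yet inflect differently (beibdowud, hozhudul), so the final letter is not what conditions the rule; the first letter is.
"berov" begins with b-. The stems beginning with b- (bogehve → boibgehve, bedowud → beibdowud, biral → biibral) insert -ib- after the first vowel.
So berov → beibrov.

beibrov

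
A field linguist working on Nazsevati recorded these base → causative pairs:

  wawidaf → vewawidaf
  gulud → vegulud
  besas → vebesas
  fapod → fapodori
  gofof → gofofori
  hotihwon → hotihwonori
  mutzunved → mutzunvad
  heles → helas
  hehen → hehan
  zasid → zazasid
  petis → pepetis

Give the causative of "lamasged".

"lamasged" has last vowel 'e'. The stems whose last vowel is 'e' (mutzunved → mutzunvad, heles → helas, hehen → hehan) change the last vowel to 'a'.
The other patterns: stems whose last vowel is 'a' or 'u' add the prefix ve-; stems whose last vowel is 'o' add -ori; stems whose last vowel is 'i' repeat the first consonant+vowel as a prefix.
So lamasged → lamasgad.

lamasgad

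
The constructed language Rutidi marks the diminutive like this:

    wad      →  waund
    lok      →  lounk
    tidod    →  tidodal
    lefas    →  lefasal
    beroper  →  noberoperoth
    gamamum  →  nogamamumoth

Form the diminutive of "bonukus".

nobonukusoth

wad and tidod both end in -d yet inflect differently (waund, tidodal), so the final letter is not what conditions the rule; the number of vowels is.
"bonukus" has 3 vowels. The stems with 3 vowels (beroper → noberoperoth, gamamum → nogamamumoth) add no- … -oth around the stem.
So bonukus → nobonukusoth.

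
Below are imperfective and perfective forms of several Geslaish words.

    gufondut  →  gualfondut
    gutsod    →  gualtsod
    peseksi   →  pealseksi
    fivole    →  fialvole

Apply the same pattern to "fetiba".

Every pair shown (gufondut → gualfondut, gutsod → gualtsod, peseksi → pealseksi, …) follows the same rule: insert -al- after the first vowel.
So fetiba → fealtiba.

fealtiba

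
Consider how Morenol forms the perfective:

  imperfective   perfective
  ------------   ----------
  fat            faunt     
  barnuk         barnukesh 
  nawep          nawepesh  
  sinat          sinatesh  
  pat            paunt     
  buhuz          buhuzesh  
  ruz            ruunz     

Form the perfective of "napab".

ruz and buhuz both end in -z yet inflect differently (ruunz, buhuzesh), so the final letter is not what conditions the rule; the number of vowels is.
"napab" has 2 vowels. The stems with 2 vowels (barnuk → barnukesh, buhuz → buhuzesh, nawep → nawepesh) add -esh.
The other pattern: stems with 1 vowel insert -un- after the first vowel.
So napab → napabesh.

napabesh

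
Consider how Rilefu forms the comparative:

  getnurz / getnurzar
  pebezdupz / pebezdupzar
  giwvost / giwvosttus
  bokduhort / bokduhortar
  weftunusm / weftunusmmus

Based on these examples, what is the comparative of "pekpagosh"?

giwvost and bokduhort both end in -t yet inflect differently (giwvosttus, bokduhortar), so the final letter is not what conditions the rule; the second-to-last letter is.
"pekpagosh" has second-to-last letter 's'. The stems whose second-to-last letter is 's' (giwvost → giwvosttus, weftunusm → weftunusmmus) double the final consonant and add -us.
So pekpagosh → pekpagoshhus.

pekpagoshhus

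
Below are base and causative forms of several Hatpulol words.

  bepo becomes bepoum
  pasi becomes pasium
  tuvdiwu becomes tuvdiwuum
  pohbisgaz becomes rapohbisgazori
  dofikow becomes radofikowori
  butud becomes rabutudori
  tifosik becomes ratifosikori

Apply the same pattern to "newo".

"newo" ends in a vowel. The stems ending in a vowel (bepo → bepoum, pasi → pasium, tuvdiwu → tuvdiwuum) add -um.
The other pattern: stems ending in a consonant add ra- … -ori around the stem.
So newo → newoum.

newoum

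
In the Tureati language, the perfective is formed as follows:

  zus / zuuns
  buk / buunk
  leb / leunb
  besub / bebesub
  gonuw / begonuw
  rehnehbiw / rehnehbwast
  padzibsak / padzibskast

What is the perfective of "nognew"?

leb and besub both end in -b yet inflect differently (leunb, bebesub), so the final letter is not what conditions the rule; the number of vowels is.
"nognew" has 2 vowels. The stems with 2 vowels (besub → bebesub, gonuw → begonuw) add the prefix be-.
The other patterns: stems with 1 vowel insert -un- after the first vowel; stems with 3 vowels delete the last vowel and add -ast.
So nognew → benognew.

benognew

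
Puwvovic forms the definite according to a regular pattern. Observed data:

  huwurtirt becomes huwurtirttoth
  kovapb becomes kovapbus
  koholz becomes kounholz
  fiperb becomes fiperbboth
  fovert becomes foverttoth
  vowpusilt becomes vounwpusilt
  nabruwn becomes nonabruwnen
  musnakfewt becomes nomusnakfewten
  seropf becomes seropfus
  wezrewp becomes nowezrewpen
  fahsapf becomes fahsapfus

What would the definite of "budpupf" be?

budpupfus

"budpupf" has second-to-last letter 'p'. The stems whose second-to-last letter is 'p' (fahsapf → fahsapfus, kovapb → kovapbus, seropf → seropfus) add -us.
So budpupf → budpupfus.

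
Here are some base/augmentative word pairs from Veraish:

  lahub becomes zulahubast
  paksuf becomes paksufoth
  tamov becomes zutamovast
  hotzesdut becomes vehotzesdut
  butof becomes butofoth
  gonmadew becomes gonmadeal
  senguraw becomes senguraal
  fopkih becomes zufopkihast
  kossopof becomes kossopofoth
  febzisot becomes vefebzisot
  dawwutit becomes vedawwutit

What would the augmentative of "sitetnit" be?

vesitetnit

kossopof and febzisot both have last vowel 'o' yet inflect differently (kossopofoth, vefebzisot), so the last vowel is not what conditions the rule; the final letter is.
"sitetnit" ends in -t. The stems ending in -t (febzisot → vefebzisot, hotzesdut → vehotzesdut, dawwutit → vedawwutit) add the prefix ve-.
The other patterns: stems ending in -f add -oth; stems ending in -w drop the final letter and add -al; stems ending in -b, -h or -v add zu- … -ast around the stem.
So sitetnit → vesitetnit.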